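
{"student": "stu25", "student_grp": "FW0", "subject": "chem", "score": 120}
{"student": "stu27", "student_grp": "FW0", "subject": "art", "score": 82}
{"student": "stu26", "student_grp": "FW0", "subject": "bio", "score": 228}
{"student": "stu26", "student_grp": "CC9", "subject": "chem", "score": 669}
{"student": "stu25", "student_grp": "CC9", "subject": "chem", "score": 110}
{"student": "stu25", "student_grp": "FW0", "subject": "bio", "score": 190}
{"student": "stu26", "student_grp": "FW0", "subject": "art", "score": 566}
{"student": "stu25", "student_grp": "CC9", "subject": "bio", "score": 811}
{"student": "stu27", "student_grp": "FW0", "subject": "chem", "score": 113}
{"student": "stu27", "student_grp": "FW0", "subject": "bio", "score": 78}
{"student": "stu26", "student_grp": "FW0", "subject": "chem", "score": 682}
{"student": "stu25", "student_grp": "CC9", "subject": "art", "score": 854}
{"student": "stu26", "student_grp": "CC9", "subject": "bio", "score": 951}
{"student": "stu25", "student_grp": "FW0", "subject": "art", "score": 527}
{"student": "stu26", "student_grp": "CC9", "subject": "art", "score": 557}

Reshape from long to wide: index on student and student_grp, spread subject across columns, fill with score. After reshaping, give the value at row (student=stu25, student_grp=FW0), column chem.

Wide layout: rows indexed by student and student_grp, columns are the 3 distinct subject values (chem, art, bio).
Cell (student=stu25, student_grp=FW0, subject=chem) draws from the long row where student=stu25, student_grp=FW0 and subject=chem, which has score=120.

120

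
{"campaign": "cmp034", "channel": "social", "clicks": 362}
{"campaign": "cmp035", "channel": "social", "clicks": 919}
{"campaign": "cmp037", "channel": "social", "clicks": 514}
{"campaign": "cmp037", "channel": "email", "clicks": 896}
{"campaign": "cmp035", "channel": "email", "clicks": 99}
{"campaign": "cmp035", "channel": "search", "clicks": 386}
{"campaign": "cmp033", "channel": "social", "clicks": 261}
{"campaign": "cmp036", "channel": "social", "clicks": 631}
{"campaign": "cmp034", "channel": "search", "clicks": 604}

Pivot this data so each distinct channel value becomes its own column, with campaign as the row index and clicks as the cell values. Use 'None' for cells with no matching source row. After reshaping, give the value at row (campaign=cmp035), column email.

The long row with campaign=cmp035, channel=email has clicks=99.

99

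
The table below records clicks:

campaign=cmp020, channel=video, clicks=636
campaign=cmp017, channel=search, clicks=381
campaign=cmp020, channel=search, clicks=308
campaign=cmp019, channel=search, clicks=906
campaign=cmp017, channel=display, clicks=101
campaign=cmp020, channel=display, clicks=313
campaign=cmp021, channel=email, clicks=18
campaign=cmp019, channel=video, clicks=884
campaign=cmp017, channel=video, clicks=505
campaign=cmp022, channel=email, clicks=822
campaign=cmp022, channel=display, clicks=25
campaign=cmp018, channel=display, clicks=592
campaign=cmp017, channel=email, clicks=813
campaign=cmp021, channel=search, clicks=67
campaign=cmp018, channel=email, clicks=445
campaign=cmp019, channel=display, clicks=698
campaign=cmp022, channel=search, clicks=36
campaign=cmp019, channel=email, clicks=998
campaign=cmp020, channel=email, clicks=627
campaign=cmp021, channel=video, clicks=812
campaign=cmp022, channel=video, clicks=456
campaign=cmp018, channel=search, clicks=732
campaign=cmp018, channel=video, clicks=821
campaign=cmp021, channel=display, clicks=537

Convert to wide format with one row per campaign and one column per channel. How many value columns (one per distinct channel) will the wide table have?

4

4 distinct channel values: email, search, video, display.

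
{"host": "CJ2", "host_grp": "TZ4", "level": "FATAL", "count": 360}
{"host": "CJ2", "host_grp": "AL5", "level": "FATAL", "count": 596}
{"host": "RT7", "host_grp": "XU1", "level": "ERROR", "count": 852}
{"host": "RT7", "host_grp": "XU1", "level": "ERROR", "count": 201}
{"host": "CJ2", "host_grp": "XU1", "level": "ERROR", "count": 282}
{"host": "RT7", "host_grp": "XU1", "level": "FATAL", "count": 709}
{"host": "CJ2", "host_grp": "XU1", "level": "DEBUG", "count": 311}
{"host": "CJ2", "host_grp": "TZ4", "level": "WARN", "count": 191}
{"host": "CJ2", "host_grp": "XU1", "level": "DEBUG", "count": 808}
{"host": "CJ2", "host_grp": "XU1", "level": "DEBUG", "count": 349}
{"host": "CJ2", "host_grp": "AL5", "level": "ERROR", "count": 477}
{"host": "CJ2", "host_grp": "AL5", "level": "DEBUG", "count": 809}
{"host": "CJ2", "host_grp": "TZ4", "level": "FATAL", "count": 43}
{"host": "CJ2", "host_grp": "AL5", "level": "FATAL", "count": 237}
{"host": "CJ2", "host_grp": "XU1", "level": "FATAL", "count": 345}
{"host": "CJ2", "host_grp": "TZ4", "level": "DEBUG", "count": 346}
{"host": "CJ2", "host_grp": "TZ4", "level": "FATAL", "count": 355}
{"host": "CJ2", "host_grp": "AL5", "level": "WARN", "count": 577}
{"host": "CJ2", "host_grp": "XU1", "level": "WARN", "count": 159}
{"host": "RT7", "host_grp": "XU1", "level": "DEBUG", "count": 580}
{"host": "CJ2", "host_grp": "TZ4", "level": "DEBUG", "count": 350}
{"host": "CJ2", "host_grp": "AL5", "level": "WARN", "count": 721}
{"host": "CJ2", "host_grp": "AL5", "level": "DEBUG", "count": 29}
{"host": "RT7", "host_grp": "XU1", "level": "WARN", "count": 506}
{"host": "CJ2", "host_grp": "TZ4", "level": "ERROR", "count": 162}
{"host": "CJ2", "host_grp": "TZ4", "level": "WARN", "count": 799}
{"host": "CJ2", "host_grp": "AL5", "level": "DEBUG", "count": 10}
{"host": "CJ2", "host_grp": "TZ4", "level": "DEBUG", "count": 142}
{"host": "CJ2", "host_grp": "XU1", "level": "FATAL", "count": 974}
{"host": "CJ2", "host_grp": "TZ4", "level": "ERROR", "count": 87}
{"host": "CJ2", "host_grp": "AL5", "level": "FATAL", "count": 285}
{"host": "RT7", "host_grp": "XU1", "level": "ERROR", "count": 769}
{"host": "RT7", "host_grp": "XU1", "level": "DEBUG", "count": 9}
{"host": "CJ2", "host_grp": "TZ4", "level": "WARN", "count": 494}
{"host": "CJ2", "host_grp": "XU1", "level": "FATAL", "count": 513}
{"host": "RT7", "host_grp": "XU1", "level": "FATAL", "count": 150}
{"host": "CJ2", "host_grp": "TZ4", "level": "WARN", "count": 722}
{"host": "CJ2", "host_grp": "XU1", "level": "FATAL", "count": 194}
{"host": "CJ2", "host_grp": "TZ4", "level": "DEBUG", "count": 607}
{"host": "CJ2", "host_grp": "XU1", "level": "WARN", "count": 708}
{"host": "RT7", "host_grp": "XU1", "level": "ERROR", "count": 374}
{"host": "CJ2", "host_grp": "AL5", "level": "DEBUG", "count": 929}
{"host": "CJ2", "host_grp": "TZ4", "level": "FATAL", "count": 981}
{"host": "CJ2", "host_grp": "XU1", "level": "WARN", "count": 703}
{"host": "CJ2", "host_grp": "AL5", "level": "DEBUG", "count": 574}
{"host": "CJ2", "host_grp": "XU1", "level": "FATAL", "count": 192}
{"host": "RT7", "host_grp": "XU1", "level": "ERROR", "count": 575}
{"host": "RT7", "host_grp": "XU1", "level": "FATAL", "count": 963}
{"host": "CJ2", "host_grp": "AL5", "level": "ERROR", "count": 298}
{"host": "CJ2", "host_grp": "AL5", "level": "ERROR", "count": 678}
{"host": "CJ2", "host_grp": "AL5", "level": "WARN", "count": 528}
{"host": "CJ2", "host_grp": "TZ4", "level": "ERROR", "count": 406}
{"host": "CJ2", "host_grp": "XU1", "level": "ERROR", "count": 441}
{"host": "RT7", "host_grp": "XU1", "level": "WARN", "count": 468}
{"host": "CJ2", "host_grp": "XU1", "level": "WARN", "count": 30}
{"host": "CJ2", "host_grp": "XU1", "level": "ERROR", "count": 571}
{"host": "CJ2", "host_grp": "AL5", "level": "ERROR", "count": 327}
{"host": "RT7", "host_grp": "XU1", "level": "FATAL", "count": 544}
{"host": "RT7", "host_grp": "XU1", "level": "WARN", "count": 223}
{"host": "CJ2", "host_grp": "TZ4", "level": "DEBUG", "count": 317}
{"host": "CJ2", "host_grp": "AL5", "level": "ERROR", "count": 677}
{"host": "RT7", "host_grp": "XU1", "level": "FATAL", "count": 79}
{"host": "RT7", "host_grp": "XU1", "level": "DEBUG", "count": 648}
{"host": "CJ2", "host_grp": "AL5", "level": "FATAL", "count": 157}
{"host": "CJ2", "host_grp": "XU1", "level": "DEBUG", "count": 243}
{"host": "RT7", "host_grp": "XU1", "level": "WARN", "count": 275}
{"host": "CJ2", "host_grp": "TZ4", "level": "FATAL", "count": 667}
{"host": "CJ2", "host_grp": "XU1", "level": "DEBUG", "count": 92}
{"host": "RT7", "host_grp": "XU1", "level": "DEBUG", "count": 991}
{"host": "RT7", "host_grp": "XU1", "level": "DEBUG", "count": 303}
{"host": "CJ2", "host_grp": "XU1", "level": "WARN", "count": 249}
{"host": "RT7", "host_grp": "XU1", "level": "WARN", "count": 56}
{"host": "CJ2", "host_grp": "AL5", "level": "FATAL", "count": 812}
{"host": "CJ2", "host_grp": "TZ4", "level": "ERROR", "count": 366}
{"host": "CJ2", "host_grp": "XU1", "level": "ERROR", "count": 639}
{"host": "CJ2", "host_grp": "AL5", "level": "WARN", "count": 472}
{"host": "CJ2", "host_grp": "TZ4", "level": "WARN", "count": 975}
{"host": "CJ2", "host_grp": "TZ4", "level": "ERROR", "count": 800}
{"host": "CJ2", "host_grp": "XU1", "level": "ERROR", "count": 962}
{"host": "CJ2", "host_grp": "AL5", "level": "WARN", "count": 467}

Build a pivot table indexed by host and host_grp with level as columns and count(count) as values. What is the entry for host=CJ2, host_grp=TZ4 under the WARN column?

5

Rows with host=CJ2, host_grp=TZ4 and level=WARN: count values are 191, 799, 494, 722, 975.
5 rows match — count = 5.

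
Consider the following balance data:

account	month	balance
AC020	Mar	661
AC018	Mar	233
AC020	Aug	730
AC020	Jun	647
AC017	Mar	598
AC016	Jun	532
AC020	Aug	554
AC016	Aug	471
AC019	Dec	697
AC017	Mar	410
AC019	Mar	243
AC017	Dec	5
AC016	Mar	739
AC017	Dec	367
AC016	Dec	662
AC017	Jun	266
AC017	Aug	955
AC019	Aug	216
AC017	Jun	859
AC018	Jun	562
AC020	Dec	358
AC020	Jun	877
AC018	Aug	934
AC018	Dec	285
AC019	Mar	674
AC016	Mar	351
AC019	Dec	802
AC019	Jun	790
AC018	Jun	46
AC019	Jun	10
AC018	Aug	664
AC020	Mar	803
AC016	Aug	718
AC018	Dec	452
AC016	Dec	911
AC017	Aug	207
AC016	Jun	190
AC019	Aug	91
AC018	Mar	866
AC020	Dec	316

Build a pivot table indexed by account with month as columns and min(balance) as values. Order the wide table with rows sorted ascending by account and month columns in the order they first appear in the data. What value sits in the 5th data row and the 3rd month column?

With rows sorted ascending by account, row 5 is account=AC020. month columns in first-appearance order: Mar, Aug, Jun, Dec; column 3 is Jun.
Long rows with account=AC020, month=Jun: min(647, 877) = 647.

647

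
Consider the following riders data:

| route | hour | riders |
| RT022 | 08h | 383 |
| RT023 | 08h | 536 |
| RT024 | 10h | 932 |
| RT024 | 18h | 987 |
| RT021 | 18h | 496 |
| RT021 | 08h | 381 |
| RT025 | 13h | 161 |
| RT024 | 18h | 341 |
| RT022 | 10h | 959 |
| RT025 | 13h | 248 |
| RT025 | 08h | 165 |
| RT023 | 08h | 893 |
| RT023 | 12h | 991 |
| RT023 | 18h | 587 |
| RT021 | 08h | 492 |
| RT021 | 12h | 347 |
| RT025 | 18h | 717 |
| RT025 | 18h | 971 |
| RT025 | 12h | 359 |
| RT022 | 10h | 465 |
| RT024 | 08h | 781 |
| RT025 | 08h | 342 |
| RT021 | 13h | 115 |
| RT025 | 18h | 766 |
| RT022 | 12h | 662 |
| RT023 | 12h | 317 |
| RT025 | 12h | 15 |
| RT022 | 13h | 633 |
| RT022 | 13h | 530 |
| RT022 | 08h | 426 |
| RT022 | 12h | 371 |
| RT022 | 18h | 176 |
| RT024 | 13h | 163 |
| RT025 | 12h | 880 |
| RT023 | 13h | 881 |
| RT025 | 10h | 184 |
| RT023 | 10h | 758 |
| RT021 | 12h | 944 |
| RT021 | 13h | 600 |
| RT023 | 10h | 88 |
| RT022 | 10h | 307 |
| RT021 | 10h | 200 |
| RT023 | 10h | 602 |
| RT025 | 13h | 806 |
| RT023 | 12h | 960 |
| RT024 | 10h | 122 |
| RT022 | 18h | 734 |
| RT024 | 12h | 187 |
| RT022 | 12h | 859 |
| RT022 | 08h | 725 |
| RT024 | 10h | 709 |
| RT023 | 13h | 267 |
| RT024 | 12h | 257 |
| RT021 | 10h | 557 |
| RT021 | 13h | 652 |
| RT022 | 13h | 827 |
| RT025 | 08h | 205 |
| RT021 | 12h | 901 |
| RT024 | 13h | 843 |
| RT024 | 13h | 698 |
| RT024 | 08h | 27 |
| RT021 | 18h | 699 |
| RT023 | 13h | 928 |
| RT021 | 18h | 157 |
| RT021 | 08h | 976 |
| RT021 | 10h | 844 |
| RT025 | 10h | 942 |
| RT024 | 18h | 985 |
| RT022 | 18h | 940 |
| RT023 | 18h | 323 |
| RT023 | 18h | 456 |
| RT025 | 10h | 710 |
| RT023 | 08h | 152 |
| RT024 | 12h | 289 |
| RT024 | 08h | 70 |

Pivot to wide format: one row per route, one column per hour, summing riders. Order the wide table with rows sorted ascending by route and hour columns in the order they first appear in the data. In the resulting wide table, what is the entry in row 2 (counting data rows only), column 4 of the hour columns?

1990

With rows sorted ascending by route, row 2 is route=RT022. hour columns in first-appearance order: 08h, 10h, 18h, 13h, 12h; column 4 is 13h.
Long rows with route=RT022, hour=13h: 633 + 530 + 827 = 1990.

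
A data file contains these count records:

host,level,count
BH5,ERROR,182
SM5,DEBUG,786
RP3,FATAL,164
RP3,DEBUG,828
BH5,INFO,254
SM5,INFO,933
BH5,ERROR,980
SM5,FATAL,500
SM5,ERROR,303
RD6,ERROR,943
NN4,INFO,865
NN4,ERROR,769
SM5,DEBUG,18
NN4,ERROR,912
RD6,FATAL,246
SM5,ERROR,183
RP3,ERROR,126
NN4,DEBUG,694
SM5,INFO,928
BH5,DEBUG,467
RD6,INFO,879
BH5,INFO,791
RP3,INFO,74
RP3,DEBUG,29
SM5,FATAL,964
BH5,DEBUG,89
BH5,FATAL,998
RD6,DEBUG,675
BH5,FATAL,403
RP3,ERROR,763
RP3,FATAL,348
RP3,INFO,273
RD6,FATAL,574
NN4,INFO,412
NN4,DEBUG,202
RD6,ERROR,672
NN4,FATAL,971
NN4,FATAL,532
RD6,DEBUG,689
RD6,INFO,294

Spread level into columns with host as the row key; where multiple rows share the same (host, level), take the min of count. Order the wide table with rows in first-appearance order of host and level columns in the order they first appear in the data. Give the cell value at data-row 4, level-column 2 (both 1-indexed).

675

With rows in first-appearance order of host, row 4 is host=RD6. level columns in first-appearance order: ERROR, DEBUG, FATAL, INFO; column 2 is DEBUG.
Long rows with host=RD6, level=DEBUG: min(675, 689) = 675.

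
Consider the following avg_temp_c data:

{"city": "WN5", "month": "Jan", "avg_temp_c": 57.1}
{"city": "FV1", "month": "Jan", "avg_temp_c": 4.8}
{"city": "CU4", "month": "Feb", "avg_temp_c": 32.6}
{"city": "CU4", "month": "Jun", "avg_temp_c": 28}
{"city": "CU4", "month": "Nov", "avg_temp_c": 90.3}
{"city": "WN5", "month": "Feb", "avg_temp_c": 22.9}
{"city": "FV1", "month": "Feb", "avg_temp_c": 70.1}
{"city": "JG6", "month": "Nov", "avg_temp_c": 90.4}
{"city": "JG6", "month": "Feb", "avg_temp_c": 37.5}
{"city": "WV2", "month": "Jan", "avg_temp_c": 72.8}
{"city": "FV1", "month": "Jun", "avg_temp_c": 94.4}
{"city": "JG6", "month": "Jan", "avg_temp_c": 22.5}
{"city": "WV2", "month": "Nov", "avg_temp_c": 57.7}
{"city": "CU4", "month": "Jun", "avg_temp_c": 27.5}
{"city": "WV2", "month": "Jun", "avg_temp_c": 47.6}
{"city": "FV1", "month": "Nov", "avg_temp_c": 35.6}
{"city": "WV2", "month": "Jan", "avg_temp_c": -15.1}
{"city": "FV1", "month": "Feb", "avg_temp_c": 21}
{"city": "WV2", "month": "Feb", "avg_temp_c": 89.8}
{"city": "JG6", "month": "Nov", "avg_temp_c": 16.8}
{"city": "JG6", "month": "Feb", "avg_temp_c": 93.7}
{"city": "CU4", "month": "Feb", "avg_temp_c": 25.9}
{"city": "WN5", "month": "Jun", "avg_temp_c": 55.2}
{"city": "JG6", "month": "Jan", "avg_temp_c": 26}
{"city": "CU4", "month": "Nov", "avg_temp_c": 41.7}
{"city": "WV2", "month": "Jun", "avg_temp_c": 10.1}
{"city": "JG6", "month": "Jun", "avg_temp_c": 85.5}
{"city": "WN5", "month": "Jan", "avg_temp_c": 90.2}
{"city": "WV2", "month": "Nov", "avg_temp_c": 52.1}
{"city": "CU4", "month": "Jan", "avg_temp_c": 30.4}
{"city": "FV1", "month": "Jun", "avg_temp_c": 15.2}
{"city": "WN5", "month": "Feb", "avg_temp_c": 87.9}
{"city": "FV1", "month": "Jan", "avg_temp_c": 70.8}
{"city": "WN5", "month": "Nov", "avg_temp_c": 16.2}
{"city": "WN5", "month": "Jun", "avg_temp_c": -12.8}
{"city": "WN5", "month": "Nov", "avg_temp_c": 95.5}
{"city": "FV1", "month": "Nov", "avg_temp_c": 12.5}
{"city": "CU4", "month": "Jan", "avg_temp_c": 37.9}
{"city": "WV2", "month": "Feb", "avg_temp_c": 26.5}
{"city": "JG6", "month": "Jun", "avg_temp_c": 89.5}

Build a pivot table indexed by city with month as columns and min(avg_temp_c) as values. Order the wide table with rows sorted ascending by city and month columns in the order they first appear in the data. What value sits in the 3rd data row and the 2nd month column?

With rows sorted ascending by city, row 3 is city=JG6. month columns in first-appearance order: Jan, Feb, Jun, Nov; column 2 is Feb.
Long rows with city=JG6, month=Feb: min(37.5, 93.7) = 37.5.

37.5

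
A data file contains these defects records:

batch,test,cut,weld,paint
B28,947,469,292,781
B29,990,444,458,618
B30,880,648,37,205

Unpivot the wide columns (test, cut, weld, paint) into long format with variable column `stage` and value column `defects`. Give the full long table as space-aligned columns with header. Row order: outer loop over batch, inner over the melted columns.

Each (batch, column) pair becomes one row: 3 × 4 = 12 rows.
For example, (B28, test) → defects=947.

batch  stage  defects
B28    test   947    
B28    cut    469    
B28    weld   292    
B28    paint  781    
B29    test   990    
B29    cut    444    
B29    weld   458    
B29    paint  618    
B30    test   880    
B30    cut    648    
B30    weld   37     
B30    paint  205    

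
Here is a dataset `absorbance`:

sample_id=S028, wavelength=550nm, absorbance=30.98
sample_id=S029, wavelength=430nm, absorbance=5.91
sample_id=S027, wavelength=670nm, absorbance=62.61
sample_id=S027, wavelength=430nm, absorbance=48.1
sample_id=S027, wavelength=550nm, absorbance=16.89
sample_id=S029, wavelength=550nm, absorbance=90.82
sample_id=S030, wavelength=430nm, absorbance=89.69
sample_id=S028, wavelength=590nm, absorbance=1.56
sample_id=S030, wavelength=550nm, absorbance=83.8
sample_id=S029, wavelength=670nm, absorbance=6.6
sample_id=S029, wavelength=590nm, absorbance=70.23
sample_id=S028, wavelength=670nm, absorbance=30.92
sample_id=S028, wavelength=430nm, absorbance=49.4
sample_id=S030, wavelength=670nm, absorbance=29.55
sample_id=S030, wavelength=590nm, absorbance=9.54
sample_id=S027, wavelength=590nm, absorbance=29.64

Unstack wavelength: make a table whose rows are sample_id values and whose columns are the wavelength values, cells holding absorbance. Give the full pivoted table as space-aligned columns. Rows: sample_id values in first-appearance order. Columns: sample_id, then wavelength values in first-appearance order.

Columns: sample_id plus the 4 distinct wavelength values (550nm, 430nm, 670nm, 590nm).
For example, row S028 column 550nm takes absorbance=30.98 from the long row (S028, 550nm).

sample_id  550nm  430nm  670nm  590nm
S028       30.98  49.4   30.92  1.56 
S029       90.82  5.91   6.6    70.23
S027       16.89  48.1   62.61  29.64
S030       83.8   89.69  29.55  9.54 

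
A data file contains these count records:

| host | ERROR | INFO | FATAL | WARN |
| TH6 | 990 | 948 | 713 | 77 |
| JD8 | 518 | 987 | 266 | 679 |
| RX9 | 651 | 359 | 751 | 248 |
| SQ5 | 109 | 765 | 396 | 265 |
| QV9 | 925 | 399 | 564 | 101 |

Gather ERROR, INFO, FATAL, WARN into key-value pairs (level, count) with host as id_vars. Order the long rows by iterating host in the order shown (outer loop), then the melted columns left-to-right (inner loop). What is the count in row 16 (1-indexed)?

20 rows total (5 × 4). Row 16: index ⌊(16-1)/4⌋ = 3 into host → SQ5; (16-1) mod 4 = 3 into the melted columns → WARN.
So row 16 is (SQ5, WARN, 265); count = 265.

265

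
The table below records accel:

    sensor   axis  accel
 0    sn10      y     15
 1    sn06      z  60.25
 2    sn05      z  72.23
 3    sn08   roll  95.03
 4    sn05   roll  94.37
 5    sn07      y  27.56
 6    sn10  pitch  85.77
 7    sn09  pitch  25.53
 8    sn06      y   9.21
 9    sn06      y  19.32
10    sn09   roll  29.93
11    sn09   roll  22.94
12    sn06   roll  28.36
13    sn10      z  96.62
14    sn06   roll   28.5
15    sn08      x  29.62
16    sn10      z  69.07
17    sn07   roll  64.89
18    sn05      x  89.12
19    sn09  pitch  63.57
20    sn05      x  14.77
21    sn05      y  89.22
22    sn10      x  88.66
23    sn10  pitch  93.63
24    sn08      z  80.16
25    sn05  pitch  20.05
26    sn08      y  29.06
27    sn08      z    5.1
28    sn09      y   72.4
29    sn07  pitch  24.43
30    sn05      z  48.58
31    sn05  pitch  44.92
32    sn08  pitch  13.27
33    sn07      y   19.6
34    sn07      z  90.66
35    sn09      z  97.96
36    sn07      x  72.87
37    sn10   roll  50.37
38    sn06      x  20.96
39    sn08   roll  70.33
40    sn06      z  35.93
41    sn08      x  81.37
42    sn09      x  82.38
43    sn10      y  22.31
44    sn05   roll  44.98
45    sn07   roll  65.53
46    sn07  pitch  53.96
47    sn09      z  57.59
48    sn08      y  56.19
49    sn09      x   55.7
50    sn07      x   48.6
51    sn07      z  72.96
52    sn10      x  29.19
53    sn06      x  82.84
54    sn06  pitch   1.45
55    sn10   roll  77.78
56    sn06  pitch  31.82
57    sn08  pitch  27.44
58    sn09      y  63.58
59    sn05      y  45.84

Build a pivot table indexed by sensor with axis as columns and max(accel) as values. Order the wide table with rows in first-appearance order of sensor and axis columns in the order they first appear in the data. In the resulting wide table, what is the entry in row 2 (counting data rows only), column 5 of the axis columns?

82.84

With rows in first-appearance order of sensor, row 2 is sensor=sn06. axis columns in first-appearance order: y, z, roll, pitch, x; column 5 is x.
Long rows with sensor=sn06, axis=x: max(20.96, 82.84) = 82.84.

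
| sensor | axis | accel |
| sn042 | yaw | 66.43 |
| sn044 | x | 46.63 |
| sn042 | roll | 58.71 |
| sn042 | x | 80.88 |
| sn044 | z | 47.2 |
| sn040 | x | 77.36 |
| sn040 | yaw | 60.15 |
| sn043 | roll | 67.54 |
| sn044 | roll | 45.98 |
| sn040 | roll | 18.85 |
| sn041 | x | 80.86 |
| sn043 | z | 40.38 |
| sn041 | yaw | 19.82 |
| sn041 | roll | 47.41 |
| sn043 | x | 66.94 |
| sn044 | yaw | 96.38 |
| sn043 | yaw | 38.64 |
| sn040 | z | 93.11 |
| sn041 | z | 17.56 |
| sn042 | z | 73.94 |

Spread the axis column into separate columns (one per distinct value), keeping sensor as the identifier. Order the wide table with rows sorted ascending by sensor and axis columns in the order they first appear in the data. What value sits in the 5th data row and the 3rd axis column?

45.98

With rows sorted ascending by sensor, row 5 is sensor=sn044. axis columns in first-appearance order: yaw, x, roll, z; column 3 is roll.
Long rows with sensor=sn044, axis=roll: accel = 45.98.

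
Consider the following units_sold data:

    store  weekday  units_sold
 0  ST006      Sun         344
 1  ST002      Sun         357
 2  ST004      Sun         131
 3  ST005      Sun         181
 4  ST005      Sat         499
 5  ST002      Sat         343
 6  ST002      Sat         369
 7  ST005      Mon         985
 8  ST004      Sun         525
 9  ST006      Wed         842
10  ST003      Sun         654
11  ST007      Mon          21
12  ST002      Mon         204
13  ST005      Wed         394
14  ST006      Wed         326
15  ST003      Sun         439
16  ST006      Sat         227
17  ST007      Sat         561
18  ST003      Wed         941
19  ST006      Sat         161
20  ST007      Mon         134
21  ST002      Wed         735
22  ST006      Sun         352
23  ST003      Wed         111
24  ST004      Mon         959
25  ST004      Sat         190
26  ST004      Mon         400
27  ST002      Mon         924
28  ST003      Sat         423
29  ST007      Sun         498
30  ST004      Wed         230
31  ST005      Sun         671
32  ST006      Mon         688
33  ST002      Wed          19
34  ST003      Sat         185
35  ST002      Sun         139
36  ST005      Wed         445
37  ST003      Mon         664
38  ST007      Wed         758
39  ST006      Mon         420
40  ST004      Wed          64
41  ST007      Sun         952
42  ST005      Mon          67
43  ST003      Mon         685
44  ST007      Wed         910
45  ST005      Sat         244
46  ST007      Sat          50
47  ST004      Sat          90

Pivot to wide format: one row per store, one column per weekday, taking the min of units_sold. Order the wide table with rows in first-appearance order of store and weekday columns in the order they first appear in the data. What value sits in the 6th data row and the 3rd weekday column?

21

With rows in first-appearance order of store, row 6 is store=ST007. weekday columns in first-appearance order: Sun, Sat, Mon, Wed; column 3 is Mon.
Long rows with store=ST007, weekday=Mon: min(21, 134) = 21.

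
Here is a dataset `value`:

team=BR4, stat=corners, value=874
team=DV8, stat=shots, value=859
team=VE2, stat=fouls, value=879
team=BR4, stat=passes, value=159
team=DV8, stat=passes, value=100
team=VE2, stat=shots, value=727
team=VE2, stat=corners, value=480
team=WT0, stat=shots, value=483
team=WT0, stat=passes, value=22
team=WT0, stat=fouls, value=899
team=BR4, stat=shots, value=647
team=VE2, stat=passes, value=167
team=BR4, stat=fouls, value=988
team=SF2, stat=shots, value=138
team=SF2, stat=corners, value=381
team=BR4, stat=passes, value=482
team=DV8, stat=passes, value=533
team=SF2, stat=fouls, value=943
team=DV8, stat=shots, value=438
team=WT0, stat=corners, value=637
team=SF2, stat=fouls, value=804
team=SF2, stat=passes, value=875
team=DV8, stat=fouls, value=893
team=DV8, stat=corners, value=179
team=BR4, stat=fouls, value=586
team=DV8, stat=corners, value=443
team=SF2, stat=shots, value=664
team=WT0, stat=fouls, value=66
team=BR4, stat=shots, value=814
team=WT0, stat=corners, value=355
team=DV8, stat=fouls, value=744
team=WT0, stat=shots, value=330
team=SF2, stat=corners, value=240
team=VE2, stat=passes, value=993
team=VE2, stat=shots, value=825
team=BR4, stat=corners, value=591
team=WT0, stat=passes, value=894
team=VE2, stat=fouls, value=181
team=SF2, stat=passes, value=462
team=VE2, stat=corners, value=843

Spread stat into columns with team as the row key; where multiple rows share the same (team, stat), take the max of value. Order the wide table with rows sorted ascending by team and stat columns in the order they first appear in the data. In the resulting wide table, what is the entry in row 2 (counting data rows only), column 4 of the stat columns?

With rows sorted ascending by team, row 2 is team=DV8. stat columns in first-appearance order: corners, shots, fouls, passes; column 4 is passes.
Long rows with team=DV8, stat=passes: max(100, 533) = 533.

533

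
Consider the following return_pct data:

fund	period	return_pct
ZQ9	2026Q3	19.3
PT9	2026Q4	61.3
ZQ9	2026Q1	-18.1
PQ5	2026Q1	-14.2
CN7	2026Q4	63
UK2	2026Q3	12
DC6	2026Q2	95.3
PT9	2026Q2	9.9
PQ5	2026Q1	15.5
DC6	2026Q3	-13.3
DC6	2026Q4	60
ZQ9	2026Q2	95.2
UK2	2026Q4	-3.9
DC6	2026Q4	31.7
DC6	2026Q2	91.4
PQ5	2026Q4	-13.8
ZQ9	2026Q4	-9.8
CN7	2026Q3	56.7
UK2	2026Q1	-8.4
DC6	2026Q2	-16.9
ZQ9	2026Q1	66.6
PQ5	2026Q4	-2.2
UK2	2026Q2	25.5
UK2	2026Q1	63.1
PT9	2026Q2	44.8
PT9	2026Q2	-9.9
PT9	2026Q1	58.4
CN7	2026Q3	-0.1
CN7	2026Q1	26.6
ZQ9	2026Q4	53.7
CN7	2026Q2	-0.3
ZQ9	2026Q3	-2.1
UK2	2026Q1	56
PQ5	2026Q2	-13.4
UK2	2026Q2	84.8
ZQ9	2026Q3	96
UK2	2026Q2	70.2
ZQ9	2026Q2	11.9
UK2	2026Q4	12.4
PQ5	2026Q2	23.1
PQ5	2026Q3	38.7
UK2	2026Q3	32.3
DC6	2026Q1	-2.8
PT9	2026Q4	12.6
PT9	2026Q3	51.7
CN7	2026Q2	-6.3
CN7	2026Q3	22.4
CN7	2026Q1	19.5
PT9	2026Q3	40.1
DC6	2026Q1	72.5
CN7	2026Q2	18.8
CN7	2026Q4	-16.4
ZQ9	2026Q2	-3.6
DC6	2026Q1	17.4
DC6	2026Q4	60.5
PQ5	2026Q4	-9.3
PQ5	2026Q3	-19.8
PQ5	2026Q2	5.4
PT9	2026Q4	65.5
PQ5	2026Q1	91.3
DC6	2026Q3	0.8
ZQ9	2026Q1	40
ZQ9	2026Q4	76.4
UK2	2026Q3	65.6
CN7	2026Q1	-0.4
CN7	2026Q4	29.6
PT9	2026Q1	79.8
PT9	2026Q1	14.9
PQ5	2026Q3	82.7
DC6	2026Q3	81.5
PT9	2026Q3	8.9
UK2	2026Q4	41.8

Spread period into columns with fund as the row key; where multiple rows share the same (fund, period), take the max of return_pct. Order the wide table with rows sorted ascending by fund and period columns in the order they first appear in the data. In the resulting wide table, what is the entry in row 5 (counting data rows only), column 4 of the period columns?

With rows sorted ascending by fund, row 5 is fund=UK2. period columns in first-appearance order: 2026Q3, 2026Q4, 2026Q1, 2026Q2; column 4 is 2026Q2.
Long rows with fund=UK2, period=2026Q2: max(25.5, 84.8, 70.2) = 84.8.

84.8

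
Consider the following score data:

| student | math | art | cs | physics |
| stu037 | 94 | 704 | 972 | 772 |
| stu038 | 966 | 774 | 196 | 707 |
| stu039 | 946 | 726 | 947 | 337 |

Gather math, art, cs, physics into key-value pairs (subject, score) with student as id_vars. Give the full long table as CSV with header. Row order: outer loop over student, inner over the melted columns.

student,subject,score
stu037,math,94
stu037,art,704
stu037,cs,972
stu037,physics,772
stu038,math,966
stu038,art,774
stu038,cs,196
stu038,physics,707
stu039,math,946
stu039,art,726
stu039,cs,947
stu039,physics,337

Each (student, column) pair becomes one row: 3 × 4 = 12 rows.
For example, (stu037, math) → score=94.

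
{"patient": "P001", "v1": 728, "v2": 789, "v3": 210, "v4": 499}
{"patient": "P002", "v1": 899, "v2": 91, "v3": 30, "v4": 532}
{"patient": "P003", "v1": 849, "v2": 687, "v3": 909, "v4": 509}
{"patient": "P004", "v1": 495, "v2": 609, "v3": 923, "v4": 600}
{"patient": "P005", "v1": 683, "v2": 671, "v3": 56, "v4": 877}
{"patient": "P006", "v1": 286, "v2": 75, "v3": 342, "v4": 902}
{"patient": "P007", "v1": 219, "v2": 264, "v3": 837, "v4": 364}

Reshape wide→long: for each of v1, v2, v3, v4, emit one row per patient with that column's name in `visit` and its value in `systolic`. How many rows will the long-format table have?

7 patient values × 4 melted columns = 28 rows.

28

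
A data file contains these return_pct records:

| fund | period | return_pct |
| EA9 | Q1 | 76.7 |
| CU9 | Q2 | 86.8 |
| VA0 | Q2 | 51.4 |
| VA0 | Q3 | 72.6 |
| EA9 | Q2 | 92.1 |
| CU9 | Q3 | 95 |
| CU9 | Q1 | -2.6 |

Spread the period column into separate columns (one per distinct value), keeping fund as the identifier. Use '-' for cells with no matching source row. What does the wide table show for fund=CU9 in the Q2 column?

86.8

The long row with fund=CU9, period=Q2 has return_pct=86.8.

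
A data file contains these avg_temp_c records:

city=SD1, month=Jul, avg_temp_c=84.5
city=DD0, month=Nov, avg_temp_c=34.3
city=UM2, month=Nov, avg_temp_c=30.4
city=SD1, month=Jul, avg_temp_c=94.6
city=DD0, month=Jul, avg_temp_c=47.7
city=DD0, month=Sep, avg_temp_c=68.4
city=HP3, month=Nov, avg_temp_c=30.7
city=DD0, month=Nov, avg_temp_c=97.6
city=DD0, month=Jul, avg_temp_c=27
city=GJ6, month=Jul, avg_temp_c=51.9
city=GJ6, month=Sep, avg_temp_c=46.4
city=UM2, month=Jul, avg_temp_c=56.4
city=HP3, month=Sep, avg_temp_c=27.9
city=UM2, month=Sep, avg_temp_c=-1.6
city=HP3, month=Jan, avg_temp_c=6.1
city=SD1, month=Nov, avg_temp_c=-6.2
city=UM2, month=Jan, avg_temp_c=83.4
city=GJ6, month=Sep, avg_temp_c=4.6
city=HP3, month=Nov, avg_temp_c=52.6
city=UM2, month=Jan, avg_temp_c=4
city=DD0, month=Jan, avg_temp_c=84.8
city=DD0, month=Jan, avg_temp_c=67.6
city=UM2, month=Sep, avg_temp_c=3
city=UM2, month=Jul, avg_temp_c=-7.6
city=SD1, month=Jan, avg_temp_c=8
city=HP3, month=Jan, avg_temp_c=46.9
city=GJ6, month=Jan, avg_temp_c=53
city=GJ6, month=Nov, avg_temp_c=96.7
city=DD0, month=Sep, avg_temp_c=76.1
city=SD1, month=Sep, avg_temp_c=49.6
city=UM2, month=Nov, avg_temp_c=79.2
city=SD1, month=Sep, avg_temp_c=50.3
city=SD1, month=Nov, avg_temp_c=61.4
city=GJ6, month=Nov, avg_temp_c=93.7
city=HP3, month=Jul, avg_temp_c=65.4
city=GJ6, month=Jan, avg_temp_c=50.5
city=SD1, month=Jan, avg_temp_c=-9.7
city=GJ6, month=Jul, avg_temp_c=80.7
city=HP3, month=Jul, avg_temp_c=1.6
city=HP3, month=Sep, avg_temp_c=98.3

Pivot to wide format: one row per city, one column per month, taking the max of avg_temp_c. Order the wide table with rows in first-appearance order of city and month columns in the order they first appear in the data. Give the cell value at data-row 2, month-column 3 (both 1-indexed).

With rows in first-appearance order of city, row 2 is city=DD0. month columns in first-appearance order: Jul, Nov, Sep, Jan; column 3 is Sep.
Long rows with city=DD0, month=Sep: max(68.4, 76.1) = 76.1.

76.1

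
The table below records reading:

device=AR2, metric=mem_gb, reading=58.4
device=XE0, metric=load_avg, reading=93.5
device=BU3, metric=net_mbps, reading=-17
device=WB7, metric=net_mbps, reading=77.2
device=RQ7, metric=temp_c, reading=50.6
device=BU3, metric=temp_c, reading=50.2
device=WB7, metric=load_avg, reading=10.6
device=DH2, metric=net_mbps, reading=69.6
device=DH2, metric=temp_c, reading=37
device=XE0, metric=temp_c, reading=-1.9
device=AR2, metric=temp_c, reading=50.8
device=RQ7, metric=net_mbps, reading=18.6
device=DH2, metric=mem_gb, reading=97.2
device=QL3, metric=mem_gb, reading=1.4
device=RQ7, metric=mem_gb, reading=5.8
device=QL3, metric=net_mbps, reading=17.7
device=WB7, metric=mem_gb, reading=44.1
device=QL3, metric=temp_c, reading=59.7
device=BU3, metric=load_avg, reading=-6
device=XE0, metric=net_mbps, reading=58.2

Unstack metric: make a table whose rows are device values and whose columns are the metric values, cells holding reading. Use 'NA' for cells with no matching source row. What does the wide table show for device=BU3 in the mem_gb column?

NA

No long-format row has device=BU3 and metric=mem_gb, so the cell is NA.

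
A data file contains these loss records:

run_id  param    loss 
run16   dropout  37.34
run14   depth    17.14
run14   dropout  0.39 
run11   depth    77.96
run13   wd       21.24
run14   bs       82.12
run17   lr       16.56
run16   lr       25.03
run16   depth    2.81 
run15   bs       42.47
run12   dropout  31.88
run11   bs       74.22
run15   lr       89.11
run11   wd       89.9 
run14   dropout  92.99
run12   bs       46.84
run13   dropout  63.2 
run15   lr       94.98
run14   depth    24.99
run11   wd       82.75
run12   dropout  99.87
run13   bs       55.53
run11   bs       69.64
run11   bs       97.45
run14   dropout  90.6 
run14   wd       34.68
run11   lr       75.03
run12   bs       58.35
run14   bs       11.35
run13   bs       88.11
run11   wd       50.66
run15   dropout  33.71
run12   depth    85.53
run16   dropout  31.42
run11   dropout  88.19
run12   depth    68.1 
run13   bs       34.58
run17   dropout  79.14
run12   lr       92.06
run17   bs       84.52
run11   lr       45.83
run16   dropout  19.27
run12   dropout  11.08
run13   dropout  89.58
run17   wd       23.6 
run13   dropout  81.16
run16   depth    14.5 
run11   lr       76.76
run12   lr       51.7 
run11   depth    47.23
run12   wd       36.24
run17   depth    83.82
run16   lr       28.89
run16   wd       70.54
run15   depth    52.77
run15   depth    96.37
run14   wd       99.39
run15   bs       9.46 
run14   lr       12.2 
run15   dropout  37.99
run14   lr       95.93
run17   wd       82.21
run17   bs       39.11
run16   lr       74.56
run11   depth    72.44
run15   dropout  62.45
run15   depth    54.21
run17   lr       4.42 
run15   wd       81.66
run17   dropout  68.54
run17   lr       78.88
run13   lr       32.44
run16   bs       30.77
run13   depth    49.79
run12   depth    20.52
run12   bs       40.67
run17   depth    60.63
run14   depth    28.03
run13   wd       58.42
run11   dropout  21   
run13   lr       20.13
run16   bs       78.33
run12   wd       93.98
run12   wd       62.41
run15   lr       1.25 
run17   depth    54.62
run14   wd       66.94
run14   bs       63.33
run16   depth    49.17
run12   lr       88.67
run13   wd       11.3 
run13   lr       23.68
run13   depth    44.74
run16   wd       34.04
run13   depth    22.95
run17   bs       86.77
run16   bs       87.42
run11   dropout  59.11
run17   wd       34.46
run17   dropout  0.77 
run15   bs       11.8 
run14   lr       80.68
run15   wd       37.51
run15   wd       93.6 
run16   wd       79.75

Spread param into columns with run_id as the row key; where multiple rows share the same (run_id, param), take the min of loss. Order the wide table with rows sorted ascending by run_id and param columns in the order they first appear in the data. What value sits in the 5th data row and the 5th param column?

With rows sorted ascending by run_id, row 5 is run_id=run15. param columns in first-appearance order: dropout, depth, wd, bs, lr; column 5 is lr.
Long rows with run_id=run15, param=lr: min(89.11, 94.98, 1.25) = 1.25.

1.25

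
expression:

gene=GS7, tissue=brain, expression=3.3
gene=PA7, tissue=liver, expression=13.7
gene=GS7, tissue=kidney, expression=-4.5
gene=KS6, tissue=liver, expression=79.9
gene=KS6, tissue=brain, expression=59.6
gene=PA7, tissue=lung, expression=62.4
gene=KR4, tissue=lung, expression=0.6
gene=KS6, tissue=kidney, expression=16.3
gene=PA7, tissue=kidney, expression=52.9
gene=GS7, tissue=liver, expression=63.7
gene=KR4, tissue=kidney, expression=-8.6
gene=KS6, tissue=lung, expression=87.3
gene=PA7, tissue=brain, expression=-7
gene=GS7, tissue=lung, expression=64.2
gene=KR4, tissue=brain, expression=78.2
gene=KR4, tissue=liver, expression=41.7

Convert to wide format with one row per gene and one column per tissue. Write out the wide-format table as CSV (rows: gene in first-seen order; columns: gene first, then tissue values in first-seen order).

Columns: gene plus the 4 distinct tissue values (brain, liver, kidney, lung).
For example, row GS7 column brain takes expression=3.3 from the long row (GS7, brain).

gene,brain,liver,kidney,lung
GS7,3.3,63.7,-4.5,64.2
PA7,-7,13.7,52.9,62.4
KS6,59.6,79.9,16.3,87.3
KR4,78.2,41.7,-8.6,0.6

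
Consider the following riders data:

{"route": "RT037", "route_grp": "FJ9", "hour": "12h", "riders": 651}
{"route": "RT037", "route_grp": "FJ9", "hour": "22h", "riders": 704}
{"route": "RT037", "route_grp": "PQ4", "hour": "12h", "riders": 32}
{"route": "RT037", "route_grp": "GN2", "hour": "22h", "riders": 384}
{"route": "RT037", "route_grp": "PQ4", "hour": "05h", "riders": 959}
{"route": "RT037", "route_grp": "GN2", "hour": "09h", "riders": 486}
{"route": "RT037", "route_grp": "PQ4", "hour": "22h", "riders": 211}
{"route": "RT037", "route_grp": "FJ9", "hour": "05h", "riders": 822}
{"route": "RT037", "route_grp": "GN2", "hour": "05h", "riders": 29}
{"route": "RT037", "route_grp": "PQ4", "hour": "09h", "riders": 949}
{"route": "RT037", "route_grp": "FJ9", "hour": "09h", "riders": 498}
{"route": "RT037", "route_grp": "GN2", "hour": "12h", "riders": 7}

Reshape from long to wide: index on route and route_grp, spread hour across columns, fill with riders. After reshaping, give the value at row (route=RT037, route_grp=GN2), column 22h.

Wide layout: rows indexed by route and route_grp, columns are the 4 distinct hour values (12h, 22h, 05h, 09h).
Cell (route=RT037, route_grp=GN2, hour=22h) draws from the long row where route=RT037, route_grp=GN2 and hour=22h, which has riders=384.

384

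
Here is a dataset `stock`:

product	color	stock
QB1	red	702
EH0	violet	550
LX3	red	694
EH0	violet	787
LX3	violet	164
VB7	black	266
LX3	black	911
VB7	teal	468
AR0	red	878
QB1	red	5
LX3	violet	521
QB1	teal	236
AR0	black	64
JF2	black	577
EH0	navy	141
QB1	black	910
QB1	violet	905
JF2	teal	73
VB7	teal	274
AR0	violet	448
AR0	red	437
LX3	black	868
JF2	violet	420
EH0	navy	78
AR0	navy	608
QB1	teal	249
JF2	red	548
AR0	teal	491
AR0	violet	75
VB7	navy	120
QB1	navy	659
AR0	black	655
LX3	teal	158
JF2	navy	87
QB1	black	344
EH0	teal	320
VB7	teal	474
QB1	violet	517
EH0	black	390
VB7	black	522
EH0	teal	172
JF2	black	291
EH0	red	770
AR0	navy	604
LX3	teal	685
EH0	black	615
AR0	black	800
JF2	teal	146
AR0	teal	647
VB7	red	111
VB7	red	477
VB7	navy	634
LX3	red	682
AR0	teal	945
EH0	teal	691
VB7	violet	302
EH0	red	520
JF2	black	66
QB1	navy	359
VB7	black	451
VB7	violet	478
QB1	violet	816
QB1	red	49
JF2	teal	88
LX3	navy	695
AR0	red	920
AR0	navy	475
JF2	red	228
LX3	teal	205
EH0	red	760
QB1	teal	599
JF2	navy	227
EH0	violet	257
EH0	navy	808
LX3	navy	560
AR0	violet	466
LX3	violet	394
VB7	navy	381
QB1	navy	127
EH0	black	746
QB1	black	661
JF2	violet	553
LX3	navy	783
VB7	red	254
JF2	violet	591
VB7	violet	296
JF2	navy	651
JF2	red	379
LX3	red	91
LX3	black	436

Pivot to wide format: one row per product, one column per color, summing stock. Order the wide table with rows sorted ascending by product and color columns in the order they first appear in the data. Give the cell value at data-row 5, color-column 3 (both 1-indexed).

With rows sorted ascending by product, row 5 is product=QB1. color columns in first-appearance order: red, violet, black, teal, navy; column 3 is black.
Long rows with product=QB1, color=black: 910 + 344 + 661 = 1915.

1915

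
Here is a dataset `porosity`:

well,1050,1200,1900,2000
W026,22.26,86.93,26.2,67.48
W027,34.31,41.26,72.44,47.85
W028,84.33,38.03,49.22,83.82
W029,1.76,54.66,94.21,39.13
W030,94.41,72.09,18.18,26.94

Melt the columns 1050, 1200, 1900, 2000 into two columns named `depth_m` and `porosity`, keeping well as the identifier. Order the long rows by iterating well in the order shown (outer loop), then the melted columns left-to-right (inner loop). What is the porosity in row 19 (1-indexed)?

18.18

20 rows total (5 × 4). Row 19: index ⌊(19-1)/4⌋ = 4 into well → W030; (19-1) mod 4 = 2 into the melted columns → 1900.
So row 19 is (W030, 1900, 18.18); porosity = 18.18.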